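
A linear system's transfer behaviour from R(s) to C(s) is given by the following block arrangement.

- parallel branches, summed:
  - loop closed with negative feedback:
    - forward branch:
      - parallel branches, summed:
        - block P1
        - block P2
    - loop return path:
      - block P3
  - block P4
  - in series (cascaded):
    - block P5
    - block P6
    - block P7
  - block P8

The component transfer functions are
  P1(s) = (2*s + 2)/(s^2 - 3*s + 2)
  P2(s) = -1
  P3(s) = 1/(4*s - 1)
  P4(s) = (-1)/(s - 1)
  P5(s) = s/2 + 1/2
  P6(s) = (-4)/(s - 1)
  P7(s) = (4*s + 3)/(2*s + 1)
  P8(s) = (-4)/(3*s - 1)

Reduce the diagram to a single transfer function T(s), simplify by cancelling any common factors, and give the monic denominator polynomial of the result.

The answer is s^6 - 13*s^5/3 + 79*s^4/12 - 5*s^3/2 - 3*s^2/2 + 5*s/6 - 1/12.

Reasoning:
1. reduce the parallel group P1, P2 gives (-s^2 + 5*s)/(s^2 - 3*s + 2)
2. apply the feedback formula to (P1+P2), P3 gives (-4*s^3 + 21*s^2 - 5*s)/(4*s^3 - 14*s^2 + 16*s - 2)
3. multiply P5, P6, P7 (series) gives (-8*s^2 - 14*s - 6)/(2*s^2 - s - 1)
4. reduce the parallel group [(P1+P2)/(1+(P1+P2)*P3)], P4, (P5*P6*P7), P8 gives (-120*s^6 + 290*s^5 + 157*s^4 - 683*s^3 - 43*s^2 + 173*s - 22)/(24*s^6 - 104*s^5 + 158*s^4 - 60*s^3 - 36*s^2 + 20*s - 2)
The result of step 4 is T(s) in lowest terms. Its denominator has leading coefficient 24; dividing the denominator through by 24 makes it monic.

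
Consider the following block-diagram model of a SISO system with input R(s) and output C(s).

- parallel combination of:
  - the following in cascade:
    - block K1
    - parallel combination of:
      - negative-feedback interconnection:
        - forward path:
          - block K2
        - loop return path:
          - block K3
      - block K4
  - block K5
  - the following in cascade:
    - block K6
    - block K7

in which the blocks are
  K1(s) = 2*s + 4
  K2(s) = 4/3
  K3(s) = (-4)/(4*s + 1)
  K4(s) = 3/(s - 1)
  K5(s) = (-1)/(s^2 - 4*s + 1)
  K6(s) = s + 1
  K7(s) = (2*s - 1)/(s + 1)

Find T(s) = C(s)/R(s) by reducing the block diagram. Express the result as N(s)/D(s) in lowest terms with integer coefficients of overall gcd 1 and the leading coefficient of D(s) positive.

First reduce the diagram to T(s).

Step 1: close the feedback loop around K2, K3: (16*s + 4)/(12*s - 13)
Step 2: sum the parallel branches [K2/(1+K2*K3)], K4: (16*s^2 + 24*s - 43)/(12*s^2 - 25*s + 13)
Step 3: cascade K1, ([K2/(1+K2*K3)]+K4): (32*s^3 + 112*s^2 + 10*s - 172)/(12*s^2 - 25*s + 13)
Step 4: reduce the series chain K6, K7: 2*s - 1
Step 5: parallel reduction of (K1*([K2/(1+K2*K3)]+K4)), K5, (K6*K7); the result is T(s) itself (integer coefficients, no common factor, positive leading denominator coefficient)

Answer: (56*s^5 - 174*s^4 - 83*s^3 - 391*s^2 + 826*s - 198)/(12*s^4 - 73*s^3 + 125*s^2 - 77*s + 13)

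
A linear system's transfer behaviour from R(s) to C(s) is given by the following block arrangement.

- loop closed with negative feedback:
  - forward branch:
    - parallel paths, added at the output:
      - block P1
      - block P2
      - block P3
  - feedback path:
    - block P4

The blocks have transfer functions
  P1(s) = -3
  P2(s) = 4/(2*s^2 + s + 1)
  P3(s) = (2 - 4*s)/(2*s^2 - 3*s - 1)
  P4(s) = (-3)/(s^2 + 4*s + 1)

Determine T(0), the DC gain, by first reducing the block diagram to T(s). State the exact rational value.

Step 1 - sum the parallel branches P1, P2, P3 gives (-12*s^4 + 4*s^3 + 17*s^2 - 2*s + 1)/(4*s^4 - 4*s^3 - 3*s^2 - 4*s - 1)
Step 2 - apply the feedback formula to (P1+P2+P3), P4 gives (-12*s^6 - 44*s^5 + 21*s^4 + 70*s^3 + 10*s^2 + 2*s + 1)/(4*s^6 + 12*s^5 + 21*s^4 - 32*s^3 - 71*s^2 - 2*s - 4)
The step-2 result is T(s). Setting s = 0: T(0) = 1/(-4) = -1/4.

Therefore the answer is -1/4.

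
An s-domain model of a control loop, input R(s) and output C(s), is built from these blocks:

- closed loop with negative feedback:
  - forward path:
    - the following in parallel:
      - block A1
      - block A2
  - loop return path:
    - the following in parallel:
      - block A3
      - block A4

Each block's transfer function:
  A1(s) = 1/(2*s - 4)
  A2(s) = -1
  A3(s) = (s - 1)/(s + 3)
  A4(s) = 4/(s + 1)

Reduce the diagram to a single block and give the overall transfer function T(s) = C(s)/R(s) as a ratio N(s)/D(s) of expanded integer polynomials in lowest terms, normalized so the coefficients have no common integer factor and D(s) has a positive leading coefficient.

The answer is (-2*s^3 - 3*s^2 + 14*s + 15)/(s^2 - 12*s + 43).

Reasoning:
(1) sum the parallel branches A1, A2 = (5 - 2*s)/(2*s - 4)
(2) add A3, A4 (parallel) = (s^2 + 4*s + 11)/(s^2 + 4*s + 3)
(3) reduce the feedback loop with forward (A1+A2) and return (A3+A4), which is the overall transfer function T(s) = C(s)/R(s) in lowest terms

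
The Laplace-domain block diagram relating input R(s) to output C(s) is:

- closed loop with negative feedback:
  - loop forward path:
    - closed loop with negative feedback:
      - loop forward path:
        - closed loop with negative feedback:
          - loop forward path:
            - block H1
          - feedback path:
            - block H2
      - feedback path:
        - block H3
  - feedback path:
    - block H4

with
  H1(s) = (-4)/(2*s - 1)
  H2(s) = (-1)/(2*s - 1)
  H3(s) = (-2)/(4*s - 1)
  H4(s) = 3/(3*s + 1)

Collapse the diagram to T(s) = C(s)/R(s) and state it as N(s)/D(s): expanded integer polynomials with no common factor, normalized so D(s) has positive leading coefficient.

The answer is (-96*s^3 + 40*s^2 + 12*s - 4)/(48*s^4 - 44*s^3 + 4*s^2 + 73*s - 25).

Reasoning:
Step 1. close the feedback loop around H1, H2: (4 - 8*s)/(4*s^2 - 4*s + 5)
Step 2. reduce the feedback loop with forward [H1/(1+H1*H2)] and return H3: (-32*s^2 + 24*s - 4)/(16*s^3 - 20*s^2 + 40*s - 13)
Step 3. reduce the feedback loop with forward [[H1/(1+H1*H2)]/(1+[H1/(1+H1*H2)]*H3)] and return H4; the result is T(s) itself (integer coefficients, no common factor, positive leading denominator coefficient)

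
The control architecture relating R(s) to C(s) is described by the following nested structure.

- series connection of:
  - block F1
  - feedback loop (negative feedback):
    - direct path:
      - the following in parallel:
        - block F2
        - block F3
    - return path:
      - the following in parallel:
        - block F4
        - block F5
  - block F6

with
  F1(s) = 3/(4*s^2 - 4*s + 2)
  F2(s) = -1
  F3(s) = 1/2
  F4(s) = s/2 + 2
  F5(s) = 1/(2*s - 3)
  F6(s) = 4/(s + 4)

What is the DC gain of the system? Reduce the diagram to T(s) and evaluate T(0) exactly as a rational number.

Step 1. combine F2, F3 in parallel = (-1)/2
Step 2. reduce the parallel group F4, F5 = (2*s^2 + 5*s - 10)/(4*s - 6)
Step 3. apply the feedback formula to (F2+F3), (F4+F5) = (4*s - 6)/(2*s^2 - 3*s + 2)
Step 4. combine F1, [(F2+F3)/(1+(F2+F3)*(F4+F5))], F6 in series = (24*s - 36)/(4*s^5 + 6*s^4 - 28*s^3 + 41*s^2 - 26*s + 8)
The step-4 result is T(s). Setting s = 0: T(0) = -36/8 = -9/2.

Answer: -9/2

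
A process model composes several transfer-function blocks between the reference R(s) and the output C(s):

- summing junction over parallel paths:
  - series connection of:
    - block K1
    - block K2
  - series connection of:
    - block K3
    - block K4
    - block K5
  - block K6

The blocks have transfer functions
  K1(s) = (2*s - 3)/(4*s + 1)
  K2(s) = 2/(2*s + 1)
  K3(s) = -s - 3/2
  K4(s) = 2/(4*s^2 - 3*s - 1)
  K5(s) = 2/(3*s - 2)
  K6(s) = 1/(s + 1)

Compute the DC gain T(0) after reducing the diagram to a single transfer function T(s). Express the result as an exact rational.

Step 1 - series reduction of K1, K2 = (4*s - 6)/(8*s^2 + 6*s + 1)
Step 2 - reduce the series chain K3, K4, K5 = (-4*s - 6)/(12*s^3 - 17*s^2 + 3*s + 2)
Step 3 - sum the parallel branches (K1*K2), (K3*K4*K5), K6 = (36*s^4 - 56*s^3 - 35*s^2 + 11*s - 16)/(24*s^5 + 2*s^4 - 33*s^3 - 4*s^2 + 9*s + 2)
That last expression is T(s); at s = 0 only the constant terms survive, so T(0) = -16/2 = -8.

Therefore the answer is -8.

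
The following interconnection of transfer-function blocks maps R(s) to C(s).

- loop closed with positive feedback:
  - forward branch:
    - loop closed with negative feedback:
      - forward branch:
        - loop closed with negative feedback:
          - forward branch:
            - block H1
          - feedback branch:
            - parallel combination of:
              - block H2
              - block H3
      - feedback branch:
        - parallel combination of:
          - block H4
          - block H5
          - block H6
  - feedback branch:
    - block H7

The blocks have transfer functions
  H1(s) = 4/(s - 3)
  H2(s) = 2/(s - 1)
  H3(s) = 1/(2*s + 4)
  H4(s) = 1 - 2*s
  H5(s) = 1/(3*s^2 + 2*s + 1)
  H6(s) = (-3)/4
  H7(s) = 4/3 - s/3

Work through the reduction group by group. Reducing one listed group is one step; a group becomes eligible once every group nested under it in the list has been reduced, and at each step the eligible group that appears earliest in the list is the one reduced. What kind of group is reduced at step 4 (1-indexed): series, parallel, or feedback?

Step 1 - combine H2, H3 in parallel
Step 2 - reduce the feedback loop with forward H1 and return (H2+H3)
Step 3 - combine H4, H5, H6 in parallel
Step 4 - collapse the loop ([H1/(1+H1*(H2+H3))] forward, (H4+H5+H6) return)
Step 5 - collapse the loop ([[H1/(1+H1*(H2+H3))]/(1+[H1/(1+H1*(H2+H3))]*(H4+H5+H6))] forward, H7 return)
Step 4: feedback.

Final answer: feedback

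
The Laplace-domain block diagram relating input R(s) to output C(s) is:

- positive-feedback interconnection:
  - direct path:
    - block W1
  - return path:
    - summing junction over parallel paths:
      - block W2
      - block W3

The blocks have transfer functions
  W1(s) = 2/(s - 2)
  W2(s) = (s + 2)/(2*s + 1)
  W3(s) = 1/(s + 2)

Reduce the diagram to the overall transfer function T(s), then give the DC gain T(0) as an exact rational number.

Reducing step by step:

(1) combine W2, W3 in parallel, giving (s^2 + 6*s + 5)/(2*s^2 + 5*s + 2)
(2) collapse the loop (W1 forward, (W2+W3) return), giving (4*s^2 + 10*s + 4)/(2*s^3 - s^2 - 20*s - 14)
Evaluating the step-2 result (the overall T(s)) at s = 0 gives T(0) = 4/(-14) = -2/7.

Answer: -2/7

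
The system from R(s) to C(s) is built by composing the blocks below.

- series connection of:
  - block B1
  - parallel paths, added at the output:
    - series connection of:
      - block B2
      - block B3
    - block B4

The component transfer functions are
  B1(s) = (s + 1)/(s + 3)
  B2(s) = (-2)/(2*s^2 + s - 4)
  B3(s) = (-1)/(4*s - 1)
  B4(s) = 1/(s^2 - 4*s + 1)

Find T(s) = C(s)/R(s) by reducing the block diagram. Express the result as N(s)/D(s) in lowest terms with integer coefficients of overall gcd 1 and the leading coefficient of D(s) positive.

Reducing step by step:

(1) cascade B2, B3 -> 2/(8*s^3 + 2*s^2 - 17*s + 4)
(2) combine (B2*B3), B4 in parallel -> (8*s^3 + 4*s^2 - 25*s + 6)/(8*s^5 - 30*s^4 - 17*s^3 + 74*s^2 - 33*s + 4)
(3) cascade B1, ((B2*B3)+B4); the result is T(s) itself (integer coefficients, no common factor, positive leading denominator coefficient)

Answer: (8*s^4 + 12*s^3 - 21*s^2 - 19*s + 6)/(8*s^6 - 6*s^5 - 107*s^4 + 23*s^3 + 189*s^2 - 95*s + 12)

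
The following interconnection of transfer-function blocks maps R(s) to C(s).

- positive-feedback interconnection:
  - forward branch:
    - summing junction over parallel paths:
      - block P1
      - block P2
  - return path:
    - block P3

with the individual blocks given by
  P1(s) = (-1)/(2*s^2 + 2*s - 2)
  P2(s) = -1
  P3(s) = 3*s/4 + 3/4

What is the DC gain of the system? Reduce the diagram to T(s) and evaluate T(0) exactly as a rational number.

Step 1: reduce the parallel group P1, P2 -> (-2*s^2 - 2*s + 1)/(2*s^2 + 2*s - 2)
Step 2: apply the feedback formula to (P1+P2), P3 -> (-8*s^2 - 8*s + 4)/(6*s^3 + 20*s^2 + 11*s - 11)
Step 2 gives the overall T(s). Then T(0) = 4/(-11) = -4/11.

Final answer: -4/11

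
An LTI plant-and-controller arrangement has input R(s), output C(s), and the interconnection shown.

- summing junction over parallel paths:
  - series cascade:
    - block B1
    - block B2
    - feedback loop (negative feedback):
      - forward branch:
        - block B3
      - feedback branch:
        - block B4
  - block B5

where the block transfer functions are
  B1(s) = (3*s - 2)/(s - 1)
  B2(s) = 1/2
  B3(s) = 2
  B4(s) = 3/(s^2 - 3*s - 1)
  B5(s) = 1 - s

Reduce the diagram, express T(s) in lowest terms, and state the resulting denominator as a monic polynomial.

First reduce the diagram to T(s).

Step 1: apply the feedback formula to B3, B4 -> (2*s^2 - 6*s - 2)/(s^2 - 3*s + 5)
Step 2: cascade B1, B2, [B3/(1+B3*B4)] -> (3*s^3 - 11*s^2 + 3*s + 2)/(s^3 - 4*s^2 + 8*s - 5)
Step 3: add (B1*B2*[B3/(1+B3*B4)]), B5 (parallel) -> (-s^4 + 8*s^3 - 23*s^2 + 16*s - 3)/(s^3 - 4*s^2 + 8*s - 5)
That last expression is T(s), already simplified, and its denominator is already monic.

Answer: s^3 - 4*s^2 + 8*s - 5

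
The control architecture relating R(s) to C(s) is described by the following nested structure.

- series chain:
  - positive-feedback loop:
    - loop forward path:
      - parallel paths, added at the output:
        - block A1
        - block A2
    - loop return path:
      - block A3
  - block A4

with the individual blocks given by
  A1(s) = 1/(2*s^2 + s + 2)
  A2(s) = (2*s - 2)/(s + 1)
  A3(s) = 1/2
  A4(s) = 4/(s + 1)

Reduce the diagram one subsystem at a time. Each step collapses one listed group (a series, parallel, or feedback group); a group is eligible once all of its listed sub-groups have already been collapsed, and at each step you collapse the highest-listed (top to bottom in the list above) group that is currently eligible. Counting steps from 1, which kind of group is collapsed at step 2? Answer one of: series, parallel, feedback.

Answer: feedback

Working:
(1) sum the parallel branches A1, A2
(2) reduce the feedback loop with forward (A1+A2) and return A3
(3) multiply [(A1+A2)/(1-(A1+A2)*A3)], A4 (series)
Step 2: feedback.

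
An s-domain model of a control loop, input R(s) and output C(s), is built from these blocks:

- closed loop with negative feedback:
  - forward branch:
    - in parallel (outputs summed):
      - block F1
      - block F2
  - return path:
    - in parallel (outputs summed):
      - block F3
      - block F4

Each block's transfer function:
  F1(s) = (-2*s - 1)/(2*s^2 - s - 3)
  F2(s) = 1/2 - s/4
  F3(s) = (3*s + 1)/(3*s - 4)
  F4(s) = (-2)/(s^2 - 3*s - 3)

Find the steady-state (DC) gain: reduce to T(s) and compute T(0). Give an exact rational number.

(1) combine F1, F2 in parallel -> (-2*s^3 + 5*s^2 - 7*s - 10)/(8*s^2 - 4*s - 12)
(2) add F3, F4 (parallel) -> (3*s^3 - 8*s^2 - 18*s + 5)/(3*s^3 - 13*s^2 + 3*s + 12)
(3) apply the feedback formula to (F1+F2), (F3+F4) -> (6*s^6 - 41*s^5 + 92*s^4 - 52*s^3 - 169*s^2 + 114*s + 120)/(6*s^6 - 55*s^5 + 141*s^4 + 34*s^3 - 471*s^2 - 61*s + 194)
That last expression is T(s); at s = 0 only the constant terms survive, so T(0) = 120/194 = 60/97.

Answer: 60/97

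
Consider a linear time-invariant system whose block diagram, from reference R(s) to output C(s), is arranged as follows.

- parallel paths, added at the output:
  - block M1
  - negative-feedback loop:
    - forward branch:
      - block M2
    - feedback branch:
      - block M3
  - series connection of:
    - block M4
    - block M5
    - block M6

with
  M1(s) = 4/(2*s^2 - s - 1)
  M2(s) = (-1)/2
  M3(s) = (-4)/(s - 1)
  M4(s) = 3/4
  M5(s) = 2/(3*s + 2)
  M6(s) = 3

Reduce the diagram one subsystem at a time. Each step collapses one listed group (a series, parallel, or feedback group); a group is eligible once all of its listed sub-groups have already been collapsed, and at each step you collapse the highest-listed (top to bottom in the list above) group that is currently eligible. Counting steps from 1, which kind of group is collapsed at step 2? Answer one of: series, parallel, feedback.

Step 1. feedback reduction of M2, M3
Step 2. series reduction of M4, M5, M6
Step 3. parallel reduction of M1, [M2/(1+M2*M3)], (M4*M5*M6)
Step 2 collapses a series group.

Hence the answer: series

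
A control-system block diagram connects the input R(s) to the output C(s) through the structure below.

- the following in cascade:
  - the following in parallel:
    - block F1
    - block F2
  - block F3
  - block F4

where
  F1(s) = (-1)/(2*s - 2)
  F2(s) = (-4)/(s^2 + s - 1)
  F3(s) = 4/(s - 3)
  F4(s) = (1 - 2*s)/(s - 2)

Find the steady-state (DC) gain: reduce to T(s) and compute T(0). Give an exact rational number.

Answer: 3

Working:
Step 1: add F1, F2 (parallel) -> (-s^2 - 9*s + 9)/(2*s^3 - 4*s + 2)
Step 2: combine (F1+F2), F3, F4 in series -> (4*s^3 + 34*s^2 - 54*s + 18)/(s^5 - 5*s^4 + 4*s^3 + 11*s^2 - 17*s + 6)
That last expression is T(s); at s = 0 only the constant terms survive, so T(0) = 18/6 = 3.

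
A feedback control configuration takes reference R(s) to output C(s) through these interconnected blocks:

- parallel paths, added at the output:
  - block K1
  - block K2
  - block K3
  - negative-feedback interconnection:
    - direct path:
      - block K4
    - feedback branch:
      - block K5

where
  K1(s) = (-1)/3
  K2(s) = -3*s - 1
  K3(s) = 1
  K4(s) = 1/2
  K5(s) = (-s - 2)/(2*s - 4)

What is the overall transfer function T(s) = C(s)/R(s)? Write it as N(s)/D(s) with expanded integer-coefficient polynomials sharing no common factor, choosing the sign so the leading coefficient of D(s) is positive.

Answer: (-27*s^2 + 93*s - 2)/(9*s - 30)

Working:
Step 1 - close the feedback loop around K4, K5: (2*s - 4)/(3*s - 10)
Step 2 - parallel reduction of K1, K2, K3, [K4/(1+K4*K5)]; the result is T(s) itself (integer coefficients, no common factor, positive leading denominator coefficient)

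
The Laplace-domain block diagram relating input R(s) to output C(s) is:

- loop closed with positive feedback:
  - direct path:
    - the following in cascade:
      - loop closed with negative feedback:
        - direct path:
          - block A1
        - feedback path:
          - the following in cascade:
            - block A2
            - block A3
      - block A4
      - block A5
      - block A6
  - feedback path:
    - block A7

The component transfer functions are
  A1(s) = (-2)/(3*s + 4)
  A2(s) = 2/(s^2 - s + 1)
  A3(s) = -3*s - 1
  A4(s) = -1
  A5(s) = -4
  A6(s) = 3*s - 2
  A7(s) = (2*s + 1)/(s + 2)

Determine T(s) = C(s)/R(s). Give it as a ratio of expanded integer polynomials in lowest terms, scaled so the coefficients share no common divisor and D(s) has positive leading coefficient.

1. multiply A2, A3 (series) -> (-6*s - 2)/(s^2 - s + 1)
2. collapse the loop (A1 forward, (A2*A3) return) -> (-2*s^2 + 2*s - 2)/(3*s^3 + s^2 + 11*s + 8)
3. multiply [A1/(1+A1*(A2*A3))], A4, A5, A6 (series) -> (-24*s^3 + 40*s^2 - 40*s + 16)/(3*s^3 + s^2 + 11*s + 8)
4. collapse the loop (([A1/(1+A1*(A2*A3))]*A4*A5*A6) forward, A7 return); the result is T(s) itself (integer coefficients, no common factor, positive leading denominator coefficient)

Therefore the answer is (-24*s^4 - 8*s^3 + 40*s^2 - 64*s + 32)/(51*s^4 - 49*s^3 + 53*s^2 + 38*s).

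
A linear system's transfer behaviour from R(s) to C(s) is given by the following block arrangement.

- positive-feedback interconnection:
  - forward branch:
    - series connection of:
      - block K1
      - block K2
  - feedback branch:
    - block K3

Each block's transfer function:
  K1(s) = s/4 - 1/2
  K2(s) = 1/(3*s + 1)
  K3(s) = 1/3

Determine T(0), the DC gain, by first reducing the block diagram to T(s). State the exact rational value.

Answer: -3/7

Working:
(1) cascade K1, K2: (s - 2)/(12*s + 4)
(2) collapse the loop ((K1*K2) forward, K3 return): (3*s - 6)/(35*s + 14)
The step-2 result is T(s). Setting s = 0: T(0) = -6/14 = -3/7.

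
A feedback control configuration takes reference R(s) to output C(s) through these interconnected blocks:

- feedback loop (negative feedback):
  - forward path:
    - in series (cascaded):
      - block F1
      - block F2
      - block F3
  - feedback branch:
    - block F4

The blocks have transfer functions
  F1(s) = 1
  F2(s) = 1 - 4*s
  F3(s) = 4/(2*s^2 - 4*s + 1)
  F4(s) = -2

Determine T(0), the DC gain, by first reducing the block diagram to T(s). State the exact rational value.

Step 1 - cascade F1, F2, F3 = (4 - 16*s)/(2*s^2 - 4*s + 1)
Step 2 - feedback reduction of (F1*F2*F3), F4 = (4 - 16*s)/(2*s^2 + 28*s - 7)
That last expression is T(s); at s = 0 only the constant terms survive, so T(0) = 4/(-7) = -4/7.

Hence the answer: -4/7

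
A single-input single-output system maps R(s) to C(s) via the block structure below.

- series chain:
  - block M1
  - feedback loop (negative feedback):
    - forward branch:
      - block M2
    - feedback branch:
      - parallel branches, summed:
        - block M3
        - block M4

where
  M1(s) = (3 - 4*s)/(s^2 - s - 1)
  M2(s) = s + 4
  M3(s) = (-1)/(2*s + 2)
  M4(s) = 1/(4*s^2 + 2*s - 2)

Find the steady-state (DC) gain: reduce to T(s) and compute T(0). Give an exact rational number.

First reduce the diagram to T(s).

Step 1. combine M3, M4 in parallel = (1 - s)/(2*s^2 + s - 1)
Step 2. close the feedback loop around M2, (M3+M4) = (2*s^3 + 9*s^2 + 3*s - 4)/(s^2 - 2*s + 3)
Step 3. cascade M1, [M2/(1+M2*(M3+M4))] = (-8*s^4 - 30*s^3 + 15*s^2 + 25*s - 12)/(s^4 - 3*s^3 + 4*s^2 - s - 3)
DC gain: substitute s = 0 into T(s) from step 3: T(0) = -12/(-3) = 4.

Answer: 4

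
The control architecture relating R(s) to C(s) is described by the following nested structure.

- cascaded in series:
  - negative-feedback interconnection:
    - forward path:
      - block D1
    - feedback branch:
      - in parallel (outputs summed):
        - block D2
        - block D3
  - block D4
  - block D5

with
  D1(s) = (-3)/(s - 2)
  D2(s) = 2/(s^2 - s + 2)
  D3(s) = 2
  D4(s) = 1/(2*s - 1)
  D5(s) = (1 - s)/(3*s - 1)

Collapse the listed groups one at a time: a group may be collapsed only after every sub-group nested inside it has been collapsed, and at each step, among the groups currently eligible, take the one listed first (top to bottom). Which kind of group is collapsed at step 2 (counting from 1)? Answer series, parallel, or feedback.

(1) reduce the parallel group D2, D3
(2) reduce the feedback loop with forward D1 and return (D2+D3)
(3) combine [D1/(1+D1*(D2+D3))], D4, D5 in series
So the answer for step 2 is feedback.

Hence the answer: feedback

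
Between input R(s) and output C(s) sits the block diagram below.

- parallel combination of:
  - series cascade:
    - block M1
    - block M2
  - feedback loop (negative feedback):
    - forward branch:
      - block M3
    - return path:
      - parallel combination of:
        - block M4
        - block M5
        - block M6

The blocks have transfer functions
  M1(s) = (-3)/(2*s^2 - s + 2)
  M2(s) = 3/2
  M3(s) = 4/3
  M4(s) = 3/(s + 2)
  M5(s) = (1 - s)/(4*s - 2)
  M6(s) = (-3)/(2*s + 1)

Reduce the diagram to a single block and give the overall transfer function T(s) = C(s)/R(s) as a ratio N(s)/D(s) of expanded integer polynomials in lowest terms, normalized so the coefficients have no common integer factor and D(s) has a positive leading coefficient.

1. multiply M1, M2 (series) gives (-9)/(4*s^2 - 2*s + 4)
2. sum the parallel branches M4, M5, M6 gives (-2*s^3 + 9*s^2 - 15*s + 8)/(8*s^3 + 16*s^2 - 2*s - 4)
3. apply the feedback formula to M3, (M4+M5+M6) gives (16*s^3 + 32*s^2 - 4*s - 8)/(8*s^3 + 42*s^2 - 33*s + 10)
4. sum the parallel branches (M1*M2), [M3/(1+M3*(M4+M5+M6))]; the result is T(s) itself (integer coefficients, no common factor, positive leading denominator coefficient)

Hence the answer: (64*s^5 + 96*s^4 - 88*s^3 - 274*s^2 + 297*s - 122)/(32*s^5 + 152*s^4 - 184*s^3 + 274*s^2 - 152*s + 40)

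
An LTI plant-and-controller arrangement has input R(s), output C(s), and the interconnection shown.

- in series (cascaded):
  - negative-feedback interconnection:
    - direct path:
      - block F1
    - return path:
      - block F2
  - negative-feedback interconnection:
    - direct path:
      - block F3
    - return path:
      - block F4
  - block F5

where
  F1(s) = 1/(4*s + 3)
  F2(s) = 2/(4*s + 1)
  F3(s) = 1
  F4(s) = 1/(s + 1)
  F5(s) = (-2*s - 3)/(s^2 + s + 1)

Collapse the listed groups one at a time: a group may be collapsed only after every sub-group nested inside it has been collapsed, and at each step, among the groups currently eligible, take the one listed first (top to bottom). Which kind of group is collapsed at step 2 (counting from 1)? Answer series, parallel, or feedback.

Answer: feedback

Working:
(1) reduce the feedback loop with forward F1 and return F2
(2) apply the feedback formula to F3, F4
(3) combine [F1/(1+F1*F2)], [F3/(1+F3*F4)], F5 in series
At step 2 the group reduced is feedback.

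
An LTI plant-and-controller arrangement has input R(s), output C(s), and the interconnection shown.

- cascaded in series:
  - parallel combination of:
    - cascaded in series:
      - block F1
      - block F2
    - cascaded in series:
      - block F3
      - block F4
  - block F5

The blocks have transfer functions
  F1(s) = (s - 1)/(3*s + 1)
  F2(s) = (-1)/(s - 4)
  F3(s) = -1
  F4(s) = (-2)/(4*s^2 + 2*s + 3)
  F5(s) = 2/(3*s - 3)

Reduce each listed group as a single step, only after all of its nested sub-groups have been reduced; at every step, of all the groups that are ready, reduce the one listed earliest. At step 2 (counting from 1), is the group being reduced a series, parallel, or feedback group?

[1] series reduction of F1, F2
[2] cascade F3, F4
[3] reduce the parallel group (F1*F2), (F3*F4)
[4] cascade ((F1*F2)+(F3*F4)), F5
At step 2 the group reduced is series.

Answer: series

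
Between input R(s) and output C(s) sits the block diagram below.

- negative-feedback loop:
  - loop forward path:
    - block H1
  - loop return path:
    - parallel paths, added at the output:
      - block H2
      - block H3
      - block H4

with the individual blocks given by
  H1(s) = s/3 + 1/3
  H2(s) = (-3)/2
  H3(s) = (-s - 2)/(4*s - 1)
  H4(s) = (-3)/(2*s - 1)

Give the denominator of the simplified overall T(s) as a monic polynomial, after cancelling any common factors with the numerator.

Step 1. combine H2, H3, H4 in parallel = (-28*s^2 - 12*s + 7)/(16*s^2 - 12*s + 2)
Step 2. close the feedback loop around H1, (H2+H3+H4) = (-16*s^3 - 4*s^2 + 10*s - 2)/(28*s^3 - 8*s^2 + 41*s - 13)
Step 2 gives the fully reduced T(s), with no common factor left to cancel. The denominator's leading coefficient is 28, so divide each of its coefficients by 28 to get the monic form.

Answer: s^3 - 2*s^2/7 + 41*s/28 - 13/28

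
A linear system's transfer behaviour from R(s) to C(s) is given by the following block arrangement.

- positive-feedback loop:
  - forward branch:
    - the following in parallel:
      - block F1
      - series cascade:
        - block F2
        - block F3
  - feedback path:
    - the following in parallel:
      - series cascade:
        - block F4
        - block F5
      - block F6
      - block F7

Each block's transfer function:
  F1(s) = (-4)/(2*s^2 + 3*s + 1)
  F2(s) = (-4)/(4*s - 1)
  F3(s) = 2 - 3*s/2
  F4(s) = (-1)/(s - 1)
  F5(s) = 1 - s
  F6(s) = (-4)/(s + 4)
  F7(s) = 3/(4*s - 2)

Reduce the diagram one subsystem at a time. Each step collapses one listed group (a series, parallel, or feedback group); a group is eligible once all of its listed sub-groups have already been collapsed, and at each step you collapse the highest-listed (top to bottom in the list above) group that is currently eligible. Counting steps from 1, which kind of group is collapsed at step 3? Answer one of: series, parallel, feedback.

Step 1: combine F2, F3 in series
Step 2: add F1, (F2*F3) (parallel)
Step 3: reduce the series chain F4, F5
Step 4: add (F4*F5), F6, F7 (parallel)
Step 5: apply the feedback formula to (F1+(F2*F3)), ((F4*F5)+F6+F7)
Step 3: series.

Final answer: series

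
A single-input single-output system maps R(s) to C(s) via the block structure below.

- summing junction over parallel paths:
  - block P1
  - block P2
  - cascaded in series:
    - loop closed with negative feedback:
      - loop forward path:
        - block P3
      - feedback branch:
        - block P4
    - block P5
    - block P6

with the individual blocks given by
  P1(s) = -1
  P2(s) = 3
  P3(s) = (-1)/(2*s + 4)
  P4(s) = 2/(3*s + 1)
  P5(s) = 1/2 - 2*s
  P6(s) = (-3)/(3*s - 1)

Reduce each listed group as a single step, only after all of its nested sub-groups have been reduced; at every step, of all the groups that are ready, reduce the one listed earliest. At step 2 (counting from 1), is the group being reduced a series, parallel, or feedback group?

Reducing step by step:

Step 1: reduce the feedback loop with forward P3 and return P4
Step 2: reduce the series chain [P3/(1+P3*P4)], P5, P6
Step 3: combine P1, P2, ([P3/(1+P3*P4)]*P5*P6) in parallel
So the answer for step 2 is series.

Answer: series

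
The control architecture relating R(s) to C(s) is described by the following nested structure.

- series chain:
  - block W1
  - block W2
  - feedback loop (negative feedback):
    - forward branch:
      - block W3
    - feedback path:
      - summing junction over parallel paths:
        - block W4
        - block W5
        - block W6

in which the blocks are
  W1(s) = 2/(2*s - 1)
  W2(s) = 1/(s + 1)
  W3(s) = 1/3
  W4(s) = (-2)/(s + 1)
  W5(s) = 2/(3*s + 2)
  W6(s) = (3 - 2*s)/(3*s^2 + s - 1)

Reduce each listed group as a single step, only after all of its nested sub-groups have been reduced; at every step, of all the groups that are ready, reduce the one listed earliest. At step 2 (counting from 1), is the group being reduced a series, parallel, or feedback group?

Step 1. add W4, W5, W6 (parallel)
Step 2. feedback reduction of W3, (W4+W5+W6)
Step 3. series reduction of W1, W2, [W3/(1+W3*(W4+W5+W6))]
Step 2 collapses a feedback group.

Therefore the answer is feedback.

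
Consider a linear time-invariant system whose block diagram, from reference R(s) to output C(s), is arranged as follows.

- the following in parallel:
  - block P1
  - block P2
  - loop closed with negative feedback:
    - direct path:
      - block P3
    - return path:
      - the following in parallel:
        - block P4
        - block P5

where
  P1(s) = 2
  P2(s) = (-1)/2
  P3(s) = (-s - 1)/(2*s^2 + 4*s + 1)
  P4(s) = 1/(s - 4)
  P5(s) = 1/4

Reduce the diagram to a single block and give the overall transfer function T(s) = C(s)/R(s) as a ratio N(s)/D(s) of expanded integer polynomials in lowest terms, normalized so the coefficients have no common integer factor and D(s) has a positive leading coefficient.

1. sum the parallel branches P4, P5: s/(4*s - 16)
2. close the feedback loop around P3, (P4+P5): (-4*s^2 + 12*s + 16)/(8*s^3 - 17*s^2 - 61*s - 16)
3. combine P1, P2, [P3/(1+P3*(P4+P5))] in parallel; the result is T(s) itself (integer coefficients, no common factor, positive leading denominator coefficient)

Therefore the answer is (24*s^3 - 59*s^2 - 159*s - 16)/(16*s^3 - 34*s^2 - 122*s - 32).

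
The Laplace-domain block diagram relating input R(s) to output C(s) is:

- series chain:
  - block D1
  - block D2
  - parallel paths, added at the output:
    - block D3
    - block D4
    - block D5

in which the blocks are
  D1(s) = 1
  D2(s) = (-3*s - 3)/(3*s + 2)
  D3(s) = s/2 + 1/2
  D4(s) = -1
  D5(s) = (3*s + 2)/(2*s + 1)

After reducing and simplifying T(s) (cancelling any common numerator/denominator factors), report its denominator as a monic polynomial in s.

Reducing step by step:

1. sum the parallel branches D3, D4, D5 -> (2*s^2 + 5*s + 3)/(4*s + 2)
2. series reduction of D1, D2, (D3+D4+D5) -> (-6*s^3 - 21*s^2 - 24*s - 9)/(12*s^2 + 14*s + 4)
No further cancellation is possible in the step-2 result, so that is T(s). Its denominator becomes monic after dividing by the leading coefficient 12.

Answer: s^2 + 7*s/6 + 1/3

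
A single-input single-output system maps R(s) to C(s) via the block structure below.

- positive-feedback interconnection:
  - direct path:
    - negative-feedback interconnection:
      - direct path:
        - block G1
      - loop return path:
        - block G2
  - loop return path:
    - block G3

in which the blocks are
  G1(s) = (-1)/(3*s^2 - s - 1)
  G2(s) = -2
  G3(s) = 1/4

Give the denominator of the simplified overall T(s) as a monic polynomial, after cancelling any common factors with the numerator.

[1] apply the feedback formula to G1, G2, giving (-1)/(3*s^2 - s + 1)
[2] collapse the loop ([G1/(1+G1*G2)] forward, G3 return), giving (-4)/(12*s^2 - 4*s + 5)
That last expression is T(s), already simplified. Scaling its denominator by 1/12 (the reciprocal of the leading coefficient) yields the monic denominator.

Therefore the answer is s^2 - s/3 + 5/12.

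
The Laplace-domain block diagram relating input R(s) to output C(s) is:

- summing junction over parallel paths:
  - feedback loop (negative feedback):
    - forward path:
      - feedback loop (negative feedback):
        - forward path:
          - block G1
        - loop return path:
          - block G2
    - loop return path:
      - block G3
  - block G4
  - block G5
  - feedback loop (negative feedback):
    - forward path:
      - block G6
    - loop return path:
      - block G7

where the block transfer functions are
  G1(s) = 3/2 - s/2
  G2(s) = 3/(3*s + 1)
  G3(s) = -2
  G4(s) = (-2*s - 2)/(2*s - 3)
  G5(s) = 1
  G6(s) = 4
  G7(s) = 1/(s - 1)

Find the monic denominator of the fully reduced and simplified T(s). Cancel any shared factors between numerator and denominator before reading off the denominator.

Step 1: collapse the loop (G1 forward, G2 return) = (-3*s^2 + 8*s + 3)/(3*s + 11)
Step 2: reduce the feedback loop with forward [G1/(1+G1*G2)] and return G3 = (-3*s^2 + 8*s + 3)/(6*s^2 - 13*s + 5)
Step 3: apply the feedback formula to G6, G7 = (4*s - 4)/(s + 3)
Step 4: add [[G1/(1+G1*G2)]/(1+[G1/(1+G1*G2)]*G3)], G4, G5, [G6/(1+G6*G7)] (parallel) = (42*s^4 - 247*s^3 + 404*s^2 - 149*s - 42)/(12*s^4 - 8*s^3 - 83*s^2 + 132*s - 45)
No further cancellation is possible in the step-4 result, so that is T(s). Its denominator becomes monic after dividing by the leading coefficient 12.

Therefore the answer is s^4 - 2*s^3/3 - 83*s^2/12 + 11*s - 15/4.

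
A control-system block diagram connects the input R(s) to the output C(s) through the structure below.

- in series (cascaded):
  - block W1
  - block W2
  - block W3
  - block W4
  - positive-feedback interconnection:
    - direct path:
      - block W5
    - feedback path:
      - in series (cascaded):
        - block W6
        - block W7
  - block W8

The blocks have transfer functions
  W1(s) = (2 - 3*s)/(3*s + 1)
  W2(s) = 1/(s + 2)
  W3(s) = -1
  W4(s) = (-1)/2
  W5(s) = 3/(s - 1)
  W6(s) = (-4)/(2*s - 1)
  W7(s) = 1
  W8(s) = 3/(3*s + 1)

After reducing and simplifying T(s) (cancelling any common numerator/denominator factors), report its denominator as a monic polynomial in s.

Step 1. cascade W6, W7 -> (-4)/(2*s - 1)
Step 2. apply the feedback formula to W5, (W6*W7) -> (6*s - 3)/(2*s^2 - 3*s + 13)
Step 3. reduce the series chain W1, W2, W3, W4, [W5/(1-W5*(W6*W7))], W8 -> (-54*s^2 + 63*s - 18)/(36*s^5 + 42*s^4 + 142*s^3 + 554*s^2 + 326*s + 52)
No further cancellation is possible in the step-3 result, so that is T(s). Its denominator becomes monic after dividing by the leading coefficient 36.

Therefore the answer is s^5 + 7*s^4/6 + 71*s^3/18 + 277*s^2/18 + 163*s/18 + 13/9.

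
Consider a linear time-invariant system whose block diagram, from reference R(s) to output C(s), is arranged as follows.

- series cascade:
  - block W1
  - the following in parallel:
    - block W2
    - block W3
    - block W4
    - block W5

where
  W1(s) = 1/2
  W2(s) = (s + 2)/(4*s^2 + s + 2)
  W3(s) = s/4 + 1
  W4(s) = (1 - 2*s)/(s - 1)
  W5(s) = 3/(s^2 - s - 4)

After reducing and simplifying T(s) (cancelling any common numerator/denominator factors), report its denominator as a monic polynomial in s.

Reducing step by step:

Step 1. reduce the parallel group W2, W3, W4, W5: (4*s^6 - 23*s^5 + 4*s^4 + 117*s^3 - 42*s^2 + 44*s + 8)/(16*s^5 - 28*s^4 - 48*s^3 + 36*s^2 - 8*s + 32)
Step 2. multiply W1, (W2+W3+W4+W5) (series): (4*s^6 - 23*s^5 + 4*s^4 + 117*s^3 - 42*s^2 + 44*s + 8)/(32*s^5 - 56*s^4 - 96*s^3 + 72*s^2 - 16*s + 64)
No further cancellation is possible in the step-2 result, so that is T(s). Its denominator becomes monic after dividing by the leading coefficient 32.

Answer: s^5 - 7*s^4/4 - 3*s^3 + 9*s^2/4 - s/2 + 2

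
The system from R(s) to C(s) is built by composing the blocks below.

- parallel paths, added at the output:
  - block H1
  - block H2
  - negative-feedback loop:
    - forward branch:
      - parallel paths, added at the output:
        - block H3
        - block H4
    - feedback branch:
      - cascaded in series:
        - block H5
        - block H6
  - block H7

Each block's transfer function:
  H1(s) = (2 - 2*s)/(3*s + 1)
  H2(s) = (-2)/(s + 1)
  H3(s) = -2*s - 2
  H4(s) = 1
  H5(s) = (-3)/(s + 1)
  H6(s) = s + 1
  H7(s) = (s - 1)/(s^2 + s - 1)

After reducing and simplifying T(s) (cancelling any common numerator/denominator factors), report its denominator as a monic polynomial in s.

Step 1: sum the parallel branches H3, H4 -> -2*s - 1
Step 2: cascade H5, H6 -> -3
Step 3: reduce the feedback loop with forward (H3+H4) and return (H5*H6) -> (-2*s - 1)/(6*s + 4)
Step 4: parallel reduction of H1, H2, [(H3+H4)/(1+(H3+H4)*(H5*H6))], H7 -> (-18*s^5 - 55*s^4 - 49*s^3 + 10*s^2 + 11*s - 3)/(18*s^5 + 54*s^4 + 40*s^3 - 10*s^2 - 18*s - 4)
No further cancellation is possible in the step-4 result, so that is T(s). Its denominator becomes monic after dividing by the leading coefficient 18.

Final answer: s^5 + 3*s^4 + 20*s^3/9 - 5*s^2/9 - s - 2/9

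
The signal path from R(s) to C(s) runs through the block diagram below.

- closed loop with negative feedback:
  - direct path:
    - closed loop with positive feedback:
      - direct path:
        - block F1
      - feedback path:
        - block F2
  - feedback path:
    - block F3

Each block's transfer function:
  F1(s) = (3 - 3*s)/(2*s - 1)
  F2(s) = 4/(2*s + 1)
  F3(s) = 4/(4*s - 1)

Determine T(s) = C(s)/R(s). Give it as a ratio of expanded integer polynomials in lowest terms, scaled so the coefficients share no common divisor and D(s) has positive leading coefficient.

Reducing step by step:

Step 1 - close the feedback loop around F1, F2; result (-6*s^2 + 3*s + 3)/(4*s^2 + 12*s - 13)
Step 2 - feedback reduction of [F1/(1-F1*F2)], F3 - this is the overall T(s), already in the required normalized form

Answer: (-24*s^3 + 18*s^2 + 9*s - 3)/(16*s^3 + 20*s^2 - 52*s + 25)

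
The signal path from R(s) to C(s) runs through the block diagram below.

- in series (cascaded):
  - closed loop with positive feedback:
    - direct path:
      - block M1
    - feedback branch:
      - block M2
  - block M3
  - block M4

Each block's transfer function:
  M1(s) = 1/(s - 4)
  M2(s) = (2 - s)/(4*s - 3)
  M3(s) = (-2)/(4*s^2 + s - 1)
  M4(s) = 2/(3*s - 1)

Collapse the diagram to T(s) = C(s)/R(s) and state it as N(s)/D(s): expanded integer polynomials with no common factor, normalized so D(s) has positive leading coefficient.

First reduce the diagram to T(s).

Step 1 - apply the feedback formula to M1, M2 -> (4*s - 3)/(4*s^2 - 18*s + 10)
Step 2 - multiply [M1/(1-M1*M2)], M3, M4 (series), which is the overall transfer function T(s) = C(s)/R(s) in lowest terms

Answer: (6 - 8*s)/(24*s^5 - 110*s^4 + 61*s^3 + 33*s^2 - 29*s + 5)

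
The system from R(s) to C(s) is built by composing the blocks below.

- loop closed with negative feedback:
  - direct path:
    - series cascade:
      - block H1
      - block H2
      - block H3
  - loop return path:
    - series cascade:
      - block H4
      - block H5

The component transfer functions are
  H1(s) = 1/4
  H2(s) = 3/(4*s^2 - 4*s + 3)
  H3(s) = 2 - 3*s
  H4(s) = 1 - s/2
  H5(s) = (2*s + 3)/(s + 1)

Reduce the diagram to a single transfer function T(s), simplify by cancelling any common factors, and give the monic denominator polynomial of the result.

[1] combine H1, H2, H3 in series = (6 - 9*s)/(16*s^2 - 16*s + 12)
[2] series reduction of H4, H5 = (-2*s^2 + s + 6)/(2*s + 2)
[3] apply the feedback formula to (H1*H2*H3), (H4*H5) = (-18*s^2 - 6*s + 12)/(50*s^3 - 21*s^2 - 56*s + 60)
Step 3 gives the fully reduced T(s), with no common factor left to cancel. The denominator's leading coefficient is 50, so divide each of its coefficients by 50 to get the monic form.

Final answer: s^3 - 21*s^2/50 - 28*s/25 + 6/5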